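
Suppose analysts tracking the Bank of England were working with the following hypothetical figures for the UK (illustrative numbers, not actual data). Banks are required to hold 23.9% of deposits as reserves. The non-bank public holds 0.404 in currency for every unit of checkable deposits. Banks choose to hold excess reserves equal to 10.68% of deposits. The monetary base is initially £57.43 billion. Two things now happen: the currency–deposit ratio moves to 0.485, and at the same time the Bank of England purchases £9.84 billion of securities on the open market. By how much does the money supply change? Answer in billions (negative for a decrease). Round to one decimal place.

£12.7 billion

Before: m₁ = (1 + 0.404) / (0.239 + 0.1068 + 0.404) ≈ 1.8725, MB₁ = 57.43, so M₁ = 1.8725 × 57.43 ≈ 107.5377 billion.
After: m₂ = (1 + 0.485) / (0.239 + 0.1068 + 0.485) ≈ 1.7874, MB₂ = 57.43 + 9.84 = 67.27, so M₂ = 1.7874 × 67.27 ≈ 120.2384 billion.
ΔM = M₂ − M₁ = 120.2384 − 107.5377 = 12.7007 billion.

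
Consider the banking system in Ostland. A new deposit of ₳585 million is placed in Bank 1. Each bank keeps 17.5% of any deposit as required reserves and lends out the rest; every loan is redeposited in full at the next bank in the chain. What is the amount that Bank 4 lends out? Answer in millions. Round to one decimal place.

₳271.0 million

Each bank lends a fraction (1 − rr) = 0.8250 of the deposit it receives, so Bank 4 receives 585·0.8250^3 and lends 585·0.8250^4 ≈ 271.0015 million.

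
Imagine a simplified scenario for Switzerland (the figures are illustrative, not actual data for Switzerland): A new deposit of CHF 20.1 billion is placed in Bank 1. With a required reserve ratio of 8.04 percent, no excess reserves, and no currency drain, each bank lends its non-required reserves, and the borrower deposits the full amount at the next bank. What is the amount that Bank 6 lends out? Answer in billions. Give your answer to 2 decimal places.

CHF 12.16 billion

Each bank lends a fraction (1 − rr) = 0.9196 of the deposit it receives, so Bank 6 receives 20.1·0.9196^5 and lends 20.1·0.9196^6 ≈ 12.1560 billion.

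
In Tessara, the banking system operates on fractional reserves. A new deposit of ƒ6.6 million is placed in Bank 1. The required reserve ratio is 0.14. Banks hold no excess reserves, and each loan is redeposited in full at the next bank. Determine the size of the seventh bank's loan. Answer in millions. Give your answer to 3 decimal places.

Each bank lends a fraction (1 − rr) = 0.8600 of the deposit it receives, so Bank 7 receives 6.6·0.8600^6 and lends 6.6·0.8600^7 ≈ 2.2963 million.

ƒ2.296 million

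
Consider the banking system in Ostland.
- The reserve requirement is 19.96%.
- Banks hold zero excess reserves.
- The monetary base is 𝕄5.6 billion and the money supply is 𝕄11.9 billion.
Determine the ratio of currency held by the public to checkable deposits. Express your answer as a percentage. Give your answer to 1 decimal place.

51.2%

Using m = M/MB = 11.9/5.6 = 2.125000. From m = (1 + c)/(c + rr + e), rearranging gives 1 + c = m·(c + rr + e), so c·(1 − m) = m·(rr + e) − 1.
Hence c = [m·(rr + e) − 1]/(1 − m) = [2.125000 × (0.1996 + 0) − 1] / (1 − 2.125000) ≈ 0.511867.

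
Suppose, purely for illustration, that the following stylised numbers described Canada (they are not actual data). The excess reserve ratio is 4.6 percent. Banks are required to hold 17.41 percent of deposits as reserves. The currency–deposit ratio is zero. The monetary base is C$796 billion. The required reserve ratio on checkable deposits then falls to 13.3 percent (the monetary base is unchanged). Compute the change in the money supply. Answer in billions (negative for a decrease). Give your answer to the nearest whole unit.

C$830 billion

Initially m₁ = 1 / (0.1741 + 0.046) ≈ 4.5434, so M₁ = 4.5434 × 796 = 3616.5464 billion.
After the change m₂ = 1 / (0.133 + 0.046) ≈ 5.5866, so M₂ = 5.5866 × 796 = 4446.9336 billion.
ΔM = M₂ − M₁ = 4446.9336 − 3616.5464 = 830.3872 billion.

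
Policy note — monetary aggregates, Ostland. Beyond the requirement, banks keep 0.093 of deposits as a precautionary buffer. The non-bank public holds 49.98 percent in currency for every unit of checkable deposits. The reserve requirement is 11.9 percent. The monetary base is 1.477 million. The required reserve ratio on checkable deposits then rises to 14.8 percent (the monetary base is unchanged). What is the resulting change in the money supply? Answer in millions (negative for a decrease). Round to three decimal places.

Initially m₁ = (1 + 0.4998) / (0.119 + 0.093 + 0.4998) ≈ 2.10705, so M₁ = 2.10705 × 1.477 ≈ 3.1121 million.
After the change m₂ = (1 + 0.4998) / (0.148 + 0.093 + 0.4998) ≈ 2.02457, so M₂ = 2.02457 × 1.477 ≈ 2.9903 million.
ΔM = M₂ − M₁ = 2.9903 − 3.1121 = -0.1218 million.

-0.122 million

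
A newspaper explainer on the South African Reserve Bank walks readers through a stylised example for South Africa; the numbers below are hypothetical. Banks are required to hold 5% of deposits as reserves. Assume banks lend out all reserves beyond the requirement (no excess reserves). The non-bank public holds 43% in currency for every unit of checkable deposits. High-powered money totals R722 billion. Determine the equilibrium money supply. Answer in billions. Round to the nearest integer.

The money multiplier is m = (1 + c) / (rr + c) = (1 + 0.43) / (0.05 + 0.43) ≈ 2.9792.
So M = m × MB = 2.9792 × 722 = 2150.9824 billion.

R2151 billion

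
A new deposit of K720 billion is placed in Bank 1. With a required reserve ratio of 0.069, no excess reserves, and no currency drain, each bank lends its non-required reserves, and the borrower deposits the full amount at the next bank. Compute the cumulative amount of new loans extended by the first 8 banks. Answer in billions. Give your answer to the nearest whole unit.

Bank i lends (1 − rr)^i of the original deposit: Bank 1 lends 720·0.9310 = 670.3200, Bank 2 lends 720·0.9310² ≈ 624.0679, and so on.
Summing a geometric series: total = 720·[0.9310·(1 − 0.9310^8) / (1 − 0.9310)] ≈ 4231.6275 billion.

K4232 billion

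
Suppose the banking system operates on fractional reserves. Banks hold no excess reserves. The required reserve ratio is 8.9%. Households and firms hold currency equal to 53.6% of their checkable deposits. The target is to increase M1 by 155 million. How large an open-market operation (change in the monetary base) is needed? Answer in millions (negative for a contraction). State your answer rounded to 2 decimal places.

The money multiplier is m = (1 + c) / (rr + c) = (1 + 0.536) / (0.089 + 0.536) = 2.457600.
ΔMB = ΔM / m = (+155) / 2.457600 ≈ 63.0697 million.

63.07 million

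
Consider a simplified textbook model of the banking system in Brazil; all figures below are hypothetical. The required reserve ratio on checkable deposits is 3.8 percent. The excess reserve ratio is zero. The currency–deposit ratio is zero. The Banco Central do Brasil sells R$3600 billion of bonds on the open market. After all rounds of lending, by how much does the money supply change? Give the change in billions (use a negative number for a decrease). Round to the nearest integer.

-94737 billion

The simple money multiplier is m = 1/rr = 1/0.038 ≈ 26.31579.
An open-market sale reduces the monetary base by 3600 billion, so ΔM = m × ΔMB = 26.31579 × (−3600) = -94736.844 billion.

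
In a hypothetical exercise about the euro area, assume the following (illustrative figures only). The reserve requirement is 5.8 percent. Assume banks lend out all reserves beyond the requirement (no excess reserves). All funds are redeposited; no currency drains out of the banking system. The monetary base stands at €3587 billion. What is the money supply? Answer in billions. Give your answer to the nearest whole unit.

€61845 billion

With no currency drain or excess reserves, the money multiplier is m = 1/rr = 1/0.058 ≈ 17.24138.
Money supply M = m × MB = 17.24138 × 3587 ≈ 61844.8301 billion.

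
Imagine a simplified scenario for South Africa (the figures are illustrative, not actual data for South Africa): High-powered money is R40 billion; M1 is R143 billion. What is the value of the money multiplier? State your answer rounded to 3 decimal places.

The money multiplier is m = M / MB = 143 / 40 = 3.57500.

3.575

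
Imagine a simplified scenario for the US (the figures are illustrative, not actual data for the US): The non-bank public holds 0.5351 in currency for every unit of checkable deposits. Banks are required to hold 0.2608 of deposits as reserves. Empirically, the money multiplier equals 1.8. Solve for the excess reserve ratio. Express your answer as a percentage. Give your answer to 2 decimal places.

Using m = 1.8. Since m = (1 + c)/(c + rr + e), the denominator satisfies c + rr + e = (1 + c)/m = (1 + 0.5351) / 1.8 ≈ 0.852833.
With c = 0.5351 and rr = 0.2608, the excess reserve ratio is 0.852833 − 0.5351 − 0.2608 = 0.056933.

5.69%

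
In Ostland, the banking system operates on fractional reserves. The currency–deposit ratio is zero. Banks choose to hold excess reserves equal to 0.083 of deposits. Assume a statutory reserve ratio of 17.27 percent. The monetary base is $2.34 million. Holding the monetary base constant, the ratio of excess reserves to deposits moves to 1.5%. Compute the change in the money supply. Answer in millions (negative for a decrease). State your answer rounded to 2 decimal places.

Initially m₁ = 1 / (0.1727 + 0.083) ≈ 3.9108, so M₁ = 3.9108 × 2.34 ≈ 9.1513 million.
After the change m₂ = 1 / (0.1727 + 0.015) ≈ 5.3277, so M₂ = 5.3277 × 2.34 ≈ 12.4668 million.
ΔM = M₂ − M₁ = 12.4668 − 9.1513 = 3.3155 million.

$3.32 million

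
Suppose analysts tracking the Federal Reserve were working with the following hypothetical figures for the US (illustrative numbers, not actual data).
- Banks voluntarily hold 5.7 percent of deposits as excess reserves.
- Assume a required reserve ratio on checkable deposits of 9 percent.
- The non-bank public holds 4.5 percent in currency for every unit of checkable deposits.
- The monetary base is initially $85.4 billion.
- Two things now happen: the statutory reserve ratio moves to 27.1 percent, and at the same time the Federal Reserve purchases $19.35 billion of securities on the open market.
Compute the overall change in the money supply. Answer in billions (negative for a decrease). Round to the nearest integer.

-171 billion

Before: m₁ = (1 + 0.045) / (0.09 + 0.057 + 0.045) ≈ 5.4427, MB₁ = 85.4, so M₁ = 5.4427 × 85.4 ≈ 464.8066 billion.
After: m₂ = (1 + 0.045) / (0.271 + 0.057 + 0.045) ≈ 2.8016, MB₂ = 85.4 + 19.35 = 104.75, so M₂ = 2.8016 × 104.75 = 293.4676 billion.
ΔM = M₂ − M₁ = 293.4676 − 464.8066 = -171.339 billion.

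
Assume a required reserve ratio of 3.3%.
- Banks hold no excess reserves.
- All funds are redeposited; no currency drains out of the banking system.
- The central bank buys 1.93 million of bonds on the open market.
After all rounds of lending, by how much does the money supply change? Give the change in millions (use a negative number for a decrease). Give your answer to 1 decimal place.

58.5 million

The simple money multiplier is m = 1/rr = 1/0.033 ≈ 30.3030.
An open-market purchase increases the monetary base by 1.93 million, so ΔM = m × ΔMB = 30.3030 × 1.93 ≈ 58.4848 million.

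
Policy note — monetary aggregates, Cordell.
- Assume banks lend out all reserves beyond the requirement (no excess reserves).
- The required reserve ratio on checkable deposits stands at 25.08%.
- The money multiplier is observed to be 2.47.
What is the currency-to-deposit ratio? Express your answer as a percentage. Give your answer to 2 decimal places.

Using m = 2.47. From m = (1 + c)/(c + rr + e), rearranging gives 1 + c = m·(c + rr + e), so c·(1 − m) = m·(rr + e) − 1.
Hence c = [m·(rr + e) − 1]/(1 − m) = [2.47 × (0.2508 + 0) − 1] / (1 − 2.47) ≈ 0.258860.

25.89%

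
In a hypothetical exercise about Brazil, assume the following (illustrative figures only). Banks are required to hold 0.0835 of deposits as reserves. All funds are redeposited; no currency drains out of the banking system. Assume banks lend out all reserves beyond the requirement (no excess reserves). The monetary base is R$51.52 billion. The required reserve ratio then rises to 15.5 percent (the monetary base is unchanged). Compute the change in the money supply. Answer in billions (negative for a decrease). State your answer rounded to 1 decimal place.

-284.6 billion

Initially m₁ = 1 / (0.0835) ≈ 11.9760, so M₁ = 11.9760 × 51.52 ≈ 617.0035 billion.
After the change m₂ = 1 / (0.155) ≈ 6.4516, so M₂ = 6.4516 × 51.52 ≈ 332.3864 billion.
ΔM = M₂ − M₁ = 332.3864 − 617.0035 = -284.6171 billion.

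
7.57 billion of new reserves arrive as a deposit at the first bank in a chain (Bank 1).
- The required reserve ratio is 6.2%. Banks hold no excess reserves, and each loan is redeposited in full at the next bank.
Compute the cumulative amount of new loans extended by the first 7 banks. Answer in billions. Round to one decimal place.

Bank i lends (1 − rr)^i of the original deposit: Bank 1 lends 7.57·0.9380 ≈ 7.1007, Bank 2 lends 7.57·0.9380² ≈ 6.6604, and so on.
Summing a geometric series: total = 7.57·[0.9380·(1 − 0.9380^7) / (1 − 0.9380)] ≈ 41.3578 billion.

41.4 billion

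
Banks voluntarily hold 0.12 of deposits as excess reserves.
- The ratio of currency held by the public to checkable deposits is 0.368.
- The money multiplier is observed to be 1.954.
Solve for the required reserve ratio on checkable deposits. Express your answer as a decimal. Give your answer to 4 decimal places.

0.2121

Using m = 1.954. Since m = (1 + c)/(c + rr + e), the denominator satisfies c + rr + e = (1 + c)/m = (1 + 0.368) / 1.954 ≈ 0.700102.
With c = 0.368 and e = 0.12, the required reserve ratio on checkable deposits is 0.700102 − 0.368 − 0.12 = 0.212102.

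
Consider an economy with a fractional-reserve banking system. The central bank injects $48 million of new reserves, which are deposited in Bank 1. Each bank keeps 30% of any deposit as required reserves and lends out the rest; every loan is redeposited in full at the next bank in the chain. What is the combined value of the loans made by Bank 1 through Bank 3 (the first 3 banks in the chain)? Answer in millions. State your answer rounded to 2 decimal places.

$73.58 million

Bank i lends (1 − rr)^i of the original deposit: Bank 1 lends 48·0.7000 = 33.6000, Bank 2 lends 48·0.7000² = 23.5200, and so on.
Summing a geometric series: total = 48·[0.7000·(1 − 0.7000^3) / (1 − 0.7000)] = 73.5840 million.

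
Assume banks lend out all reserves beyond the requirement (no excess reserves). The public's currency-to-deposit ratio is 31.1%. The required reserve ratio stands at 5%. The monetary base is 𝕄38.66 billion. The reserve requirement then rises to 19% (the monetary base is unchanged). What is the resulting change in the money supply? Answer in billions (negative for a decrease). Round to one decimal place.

Initially m₁ = (1 + 0.311) / (0.05 + 0.311) ≈ 3.6316, so M₁ = 3.6316 × 38.66 ≈ 140.3977 billion.
After the change m₂ = (1 + 0.311) / (0.19 + 0.311) ≈ 2.6168, so M₂ = 2.6168 × 38.66 ≈ 101.1655 billion.
ΔM = M₂ − M₁ = 101.1655 − 140.3977 = -39.2322 billion.

-39.2 billion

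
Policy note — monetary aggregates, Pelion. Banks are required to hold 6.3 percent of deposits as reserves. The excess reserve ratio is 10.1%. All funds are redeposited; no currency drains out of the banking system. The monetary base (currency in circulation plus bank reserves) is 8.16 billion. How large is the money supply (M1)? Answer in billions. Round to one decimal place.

The money multiplier is m = 1 / (rr + e) = 1 / (0.063 + 0.101) ≈ 6.0976.
So M = m × MB = 6.0976 × 8.16 ≈ 49.7564 billion.

49.8 billion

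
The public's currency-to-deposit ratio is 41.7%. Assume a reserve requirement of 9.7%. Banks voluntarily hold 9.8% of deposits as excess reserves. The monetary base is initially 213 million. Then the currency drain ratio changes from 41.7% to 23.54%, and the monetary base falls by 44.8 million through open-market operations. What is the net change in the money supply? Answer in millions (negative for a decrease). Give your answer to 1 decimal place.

-10.4 million

Before: m₁ = (1 + 0.417) / (0.097 + 0.098 + 0.417) ≈ 2.31536, MB₁ = 213, so M₁ = 2.31536 × 213 ≈ 493.1717 million.
After: m₂ = (1 + 0.2354) / (0.097 + 0.098 + 0.2354) ≈ 2.87035, MB₂ = 213 − 44.8 = 168.2, so M₂ = 2.87035 × 168.2 ≈ 482.7929 million.
ΔM = M₂ − M₁ = 482.7929 − 493.1717 = -10.3788 million.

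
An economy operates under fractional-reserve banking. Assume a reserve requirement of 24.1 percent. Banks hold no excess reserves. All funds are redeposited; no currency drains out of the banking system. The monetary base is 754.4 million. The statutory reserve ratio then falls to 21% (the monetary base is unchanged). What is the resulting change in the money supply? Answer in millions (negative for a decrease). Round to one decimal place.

462.1 million

Initially m₁ = 1 / (0.241) ≈ 4.14938, so M₁ = 4.14938 × 754.4 ≈ 3130.2923 million.
After the change m₂ = 1 / (0.21) ≈ 4.76190, so M₂ = 4.76190 × 754.4 ≈ 3592.3774 million.
ΔM = M₂ − M₁ = 3592.3774 − 3130.2923 = 462.0851 million.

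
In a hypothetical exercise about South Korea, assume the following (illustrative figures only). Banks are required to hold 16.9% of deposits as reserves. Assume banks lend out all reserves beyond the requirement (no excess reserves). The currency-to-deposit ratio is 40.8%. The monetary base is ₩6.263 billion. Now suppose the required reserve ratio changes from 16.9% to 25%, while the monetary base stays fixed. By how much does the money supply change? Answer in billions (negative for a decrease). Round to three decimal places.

Initially m₁ = (1 + 0.408) / (0.169 + 0.408) ≈ 2.44021, so M₁ = 2.44021 × 6.263 ≈ 15.283 billion.
After the change m₂ = (1 + 0.408) / (0.25 + 0.408) ≈ 2.13982, so M₂ = 2.13982 × 6.263 ≈ 13.4017 billion.
ΔM = M₂ − M₁ = 13.4017 − 15.283 = -1.8813 billion.

-1.881 billion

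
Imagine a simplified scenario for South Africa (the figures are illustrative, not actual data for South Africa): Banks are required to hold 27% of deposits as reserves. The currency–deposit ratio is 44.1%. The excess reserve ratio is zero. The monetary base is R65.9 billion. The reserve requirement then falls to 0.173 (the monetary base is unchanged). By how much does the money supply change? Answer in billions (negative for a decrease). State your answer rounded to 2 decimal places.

Initially m₁ = (1 + 0.441) / (0.27 + 0.441) ≈ 2.02672, so M₁ = 2.02672 × 65.9 ≈ 133.5608 billion.
After the change m₂ = (1 + 0.441) / (0.173 + 0.441) ≈ 2.34691, so M₂ = 2.34691 × 65.9 ≈ 154.6614 billion.
ΔM = M₂ − M₁ = 154.6614 − 133.5608 = 21.1006 billion.

R21.10 billion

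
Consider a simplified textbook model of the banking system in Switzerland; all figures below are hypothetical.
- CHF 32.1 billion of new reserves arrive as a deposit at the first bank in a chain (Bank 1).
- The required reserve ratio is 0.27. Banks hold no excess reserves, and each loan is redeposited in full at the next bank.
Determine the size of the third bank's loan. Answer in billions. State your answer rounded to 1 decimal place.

Each bank lends a fraction (1 − rr) = 0.7300 of the deposit it receives, so Bank 3 receives 32.1·0.7300^2 and lends 32.1·0.7300^3 ≈ 12.4874 billion.

CHF 12.5 billion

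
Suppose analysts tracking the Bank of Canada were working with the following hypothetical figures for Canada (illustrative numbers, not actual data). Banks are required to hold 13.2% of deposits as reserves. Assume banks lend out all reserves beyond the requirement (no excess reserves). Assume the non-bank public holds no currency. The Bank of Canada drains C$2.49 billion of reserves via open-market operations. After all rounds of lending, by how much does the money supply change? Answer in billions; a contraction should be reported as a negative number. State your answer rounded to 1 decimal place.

The simple money multiplier is m = 1/rr = 1/0.132 ≈ 7.5758.
An open-market sale reduces the monetary base by 2.49 billion, so ΔM = m × ΔMB = 7.5758 × (−2.49) ≈ -18.8637 billion.

-18.9 billion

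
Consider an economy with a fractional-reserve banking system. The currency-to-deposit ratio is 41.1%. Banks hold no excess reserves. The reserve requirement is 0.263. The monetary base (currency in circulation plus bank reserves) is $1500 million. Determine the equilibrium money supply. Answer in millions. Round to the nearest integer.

$3140 million

The money multiplier is m = (1 + c) / (rr + c) = (1 + 0.411) / (0.263 + 0.411) ≈ 2.09347.
So M = m × MB = 2.09347 × 1500 = 3140.205 million.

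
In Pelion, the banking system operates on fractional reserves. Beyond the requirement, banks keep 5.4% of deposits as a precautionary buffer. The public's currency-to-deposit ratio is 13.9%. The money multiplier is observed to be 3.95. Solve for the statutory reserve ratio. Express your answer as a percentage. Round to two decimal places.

9.54%

Using m = 3.95. Since m = (1 + c)/(c + rr + e), the denominator satisfies c + rr + e = (1 + c)/m = (1 + 0.139) / 3.95 ≈ 0.288354.
With c = 0.139 and e = 0.054, the statutory reserve ratio is 0.288354 − 0.139 − 0.054 = 0.095354.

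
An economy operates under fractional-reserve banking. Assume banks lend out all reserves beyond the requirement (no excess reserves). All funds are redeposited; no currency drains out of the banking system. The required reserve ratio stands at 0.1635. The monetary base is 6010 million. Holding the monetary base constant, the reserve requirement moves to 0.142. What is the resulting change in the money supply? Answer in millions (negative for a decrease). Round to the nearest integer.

5566 million

Initially m₁ = 1 / (0.1635) ≈ 6.11621, so M₁ = 6.11621 × 6010 = 36758.4221 million.
After the change m₂ = 1 / (0.142) ≈ 7.04225, so M₂ = 7.04225 × 6010 = 42323.9225 million.
ΔM = M₂ − M₁ = 42323.9225 − 36758.4221 = 5565.5004 million.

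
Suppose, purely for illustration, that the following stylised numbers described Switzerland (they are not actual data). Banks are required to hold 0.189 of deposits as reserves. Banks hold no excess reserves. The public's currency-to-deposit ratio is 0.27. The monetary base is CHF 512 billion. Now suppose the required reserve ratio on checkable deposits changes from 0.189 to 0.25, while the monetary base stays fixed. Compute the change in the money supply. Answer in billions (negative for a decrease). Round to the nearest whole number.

Initially m₁ = (1 + 0.27) / (0.189 + 0.27) ≈ 2.7669, so M₁ = 2.7669 × 512 = 1416.6528 billion.
After the change m₂ = (1 + 0.27) / (0.25 + 0.27) ≈ 2.4423, so M₂ = 2.4423 × 512 = 1250.4576 billion.
ΔM = M₂ − M₁ = 1250.4576 − 1416.6528 = -166.1952 billion.

-166 billion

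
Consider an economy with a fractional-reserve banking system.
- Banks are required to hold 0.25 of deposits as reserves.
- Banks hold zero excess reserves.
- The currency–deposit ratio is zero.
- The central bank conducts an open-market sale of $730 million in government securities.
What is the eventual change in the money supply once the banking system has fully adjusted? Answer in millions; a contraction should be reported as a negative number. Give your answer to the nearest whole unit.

-2920 million

The simple money multiplier is m = 1/rr = 1/0.25 = 4.
An open-market sale reduces the monetary base by 730 million, so ΔM = m × ΔMB = 4 × (−730) = -2920 million.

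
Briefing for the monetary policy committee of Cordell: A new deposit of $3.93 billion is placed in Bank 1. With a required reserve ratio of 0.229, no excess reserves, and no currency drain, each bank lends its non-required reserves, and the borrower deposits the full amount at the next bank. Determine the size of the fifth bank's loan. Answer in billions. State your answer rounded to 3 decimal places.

$1.071 billion

Each bank lends a fraction (1 − rr) = 0.7710 of the deposit it receives, so Bank 5 receives 3.93·0.7710^4 and lends 3.93·0.7710^5 ≈ 1.0707 billion.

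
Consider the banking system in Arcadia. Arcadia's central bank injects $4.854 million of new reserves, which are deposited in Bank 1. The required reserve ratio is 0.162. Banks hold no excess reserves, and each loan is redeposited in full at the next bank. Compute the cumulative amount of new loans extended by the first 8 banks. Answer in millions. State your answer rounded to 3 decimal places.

Bank i lends (1 − rr)^i of the original deposit: Bank 1 lends 4.854·0.8380 ≈ 4.0677, Bank 2 lends 4.854·0.8380² ≈ 3.4087, and so on.
Summing a geometric series: total = 4.854·[0.8380·(1 − 0.8380^8) / (1 − 0.8380)] ≈ 19.0026 million.

$19.003 million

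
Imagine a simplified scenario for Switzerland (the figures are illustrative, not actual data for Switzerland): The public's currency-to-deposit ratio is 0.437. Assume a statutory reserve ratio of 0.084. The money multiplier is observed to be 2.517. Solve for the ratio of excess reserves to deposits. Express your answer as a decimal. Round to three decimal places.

Using m = 2.517. Since m = (1 + c)/(c + rr + e), the denominator satisfies c + rr + e = (1 + c)/m = (1 + 0.437) / 2.517 ≈ 0.570918.
With c = 0.437 and rr = 0.084, the ratio of excess reserves to deposits is 0.570918 − 0.437 − 0.084 = 0.049918.

0.050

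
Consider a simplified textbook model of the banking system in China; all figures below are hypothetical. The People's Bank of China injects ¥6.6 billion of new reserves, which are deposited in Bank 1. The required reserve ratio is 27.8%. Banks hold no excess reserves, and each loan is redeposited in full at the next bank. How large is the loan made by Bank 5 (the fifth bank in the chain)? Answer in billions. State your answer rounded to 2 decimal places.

Each bank lends a fraction (1 − rr) = 0.7220 of the deposit it receives, so Bank 5 receives 6.6·0.7220^4 and lends 6.6·0.7220^5 ≈ 1.2949 billion.

¥1.29 billion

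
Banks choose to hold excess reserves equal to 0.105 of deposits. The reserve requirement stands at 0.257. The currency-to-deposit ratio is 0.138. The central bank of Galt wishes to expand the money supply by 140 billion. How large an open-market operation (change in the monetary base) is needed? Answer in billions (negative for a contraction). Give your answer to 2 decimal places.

The money multiplier is m = (1 + c) / (rr + e + c) = (1 + 0.138) / (0.257 + 0.105 + 0.138) = 2.276000.
ΔMB = ΔM / m = (+140) / 2.276000 ≈ 61.5114 billion.

61.51 billion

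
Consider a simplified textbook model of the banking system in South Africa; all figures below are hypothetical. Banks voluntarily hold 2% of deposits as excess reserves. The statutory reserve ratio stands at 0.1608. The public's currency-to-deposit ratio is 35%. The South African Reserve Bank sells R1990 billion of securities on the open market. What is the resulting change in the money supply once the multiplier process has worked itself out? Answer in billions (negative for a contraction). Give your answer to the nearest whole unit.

-5061 billion

The money multiplier is m = (1 + c) / (rr + e + c) = (1 + 0.35) / (0.1608 + 0.02 + 0.35) ≈ 2.54333.
The sale removes 1990 billion of base, so ΔM = m × ΔMB = 2.54333 × (−1990) = -5061.2267 billion.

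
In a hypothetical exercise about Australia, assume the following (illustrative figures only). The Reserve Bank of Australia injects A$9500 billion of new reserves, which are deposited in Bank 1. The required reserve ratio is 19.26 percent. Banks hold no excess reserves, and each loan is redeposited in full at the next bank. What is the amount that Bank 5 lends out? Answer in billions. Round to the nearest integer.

A$3260 billion

Each bank lends a fraction (1 − rr) = 0.8074 of the deposit it receives, so Bank 5 receives 9500·0.8074^4 and lends 9500·0.8074^5 ≈ 3259.6227 billion.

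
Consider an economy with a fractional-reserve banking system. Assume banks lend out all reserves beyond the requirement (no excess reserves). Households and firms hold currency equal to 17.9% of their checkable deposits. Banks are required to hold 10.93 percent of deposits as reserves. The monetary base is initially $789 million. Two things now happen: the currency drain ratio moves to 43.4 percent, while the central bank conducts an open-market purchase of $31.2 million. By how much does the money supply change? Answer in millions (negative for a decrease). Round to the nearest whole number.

Before: m₁ = (1 + 0.179) / (0.1093 + 0.179) ≈ 4.0895, MB₁ = 789, so M₁ = 4.0895 × 789 = 3226.6155 million.
After: m₂ = (1 + 0.434) / (0.1093 + 0.434) ≈ 2.6394, MB₂ = 789 + 31.2 = 820.2, so M₂ = 2.6394 × 820.2 ≈ 2164.8359 million.
ΔM = M₂ − M₁ = 2164.8359 − 3226.6155 = -1061.7796 million.

-1062 million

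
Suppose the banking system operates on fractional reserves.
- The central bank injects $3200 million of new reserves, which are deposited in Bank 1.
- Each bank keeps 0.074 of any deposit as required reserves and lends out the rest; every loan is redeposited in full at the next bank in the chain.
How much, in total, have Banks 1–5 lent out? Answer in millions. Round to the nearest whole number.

Bank i lends (1 − rr)^i of the original deposit: Bank 1 lends 3200·0.9260 = 2963.2000, Bank 2 lends 3200·0.9260² = 2743.9232, and so on.
Summing a geometric series: total = 3200·[0.9260·(1 − 0.9260^5) / (1 − 0.9260)] ≈ 12779.5819 million.

$12780 million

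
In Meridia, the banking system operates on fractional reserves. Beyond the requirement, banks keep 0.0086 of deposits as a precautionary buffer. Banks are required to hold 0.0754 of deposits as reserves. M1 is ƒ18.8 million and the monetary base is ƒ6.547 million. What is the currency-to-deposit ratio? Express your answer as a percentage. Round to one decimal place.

Using m = M/MB = 18.8/6.547 ≈ 2.871544. From m = (1 + c)/(c + rr + e), rearranging gives 1 + c = m·(c + rr + e), so c·(1 − m) = m·(rr + e) − 1.
Hence c = [m·(rr + e) − 1]/(1 − m) = [2.871544 × (0.0754 + 0.0086) − 1] / (1 − 2.871544) ≈ 0.405435.

40.5%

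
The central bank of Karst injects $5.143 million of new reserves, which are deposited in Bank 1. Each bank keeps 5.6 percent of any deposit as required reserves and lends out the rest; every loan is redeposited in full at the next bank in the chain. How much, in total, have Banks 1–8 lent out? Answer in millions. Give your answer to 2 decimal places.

Bank i lends (1 − rr)^i of the original deposit: Bank 1 lends 5.143·0.9440 ≈ 4.8550, Bank 2 lends 5.143·0.9440² ≈ 4.5831, and so on.
Summing a geometric series: total = 5.143·[0.9440·(1 − 0.9440^8) / (1 − 0.9440)] ≈ 32.0228 million.

$32.02 million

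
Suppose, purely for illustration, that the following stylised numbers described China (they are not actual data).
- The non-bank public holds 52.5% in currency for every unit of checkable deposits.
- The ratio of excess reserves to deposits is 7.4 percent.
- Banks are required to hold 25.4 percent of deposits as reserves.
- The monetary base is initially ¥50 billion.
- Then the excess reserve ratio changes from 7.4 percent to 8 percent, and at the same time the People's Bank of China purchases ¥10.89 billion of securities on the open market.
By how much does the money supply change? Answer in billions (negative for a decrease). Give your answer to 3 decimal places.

¥18.709 billion

Before: m₁ = (1 + 0.525) / (0.254 + 0.074 + 0.525) ≈ 1.787808, MB₁ = 50, so M₁ = 1.787808 × 50 = 89.3904 billion.
After: m₂ = (1 + 0.525) / (0.254 + 0.08 + 0.525) ≈ 1.775320, MB₂ = 50 + 10.89 = 60.89, so M₂ = 1.775320 × 60.89 ≈ 108.0992 billion.
ΔM = M₂ − M₁ = 108.0992 − 89.3904 = 18.7088 billion.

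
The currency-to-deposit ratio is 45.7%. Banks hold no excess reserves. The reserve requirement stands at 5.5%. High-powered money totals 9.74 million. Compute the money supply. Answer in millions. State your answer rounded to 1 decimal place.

The money multiplier is m = (1 + c) / (rr + c) = (1 + 0.457) / (0.055 + 0.457) ≈ 2.8457.
So M = m × MB = 2.8457 × 9.74 ≈ 27.7171 million.

27.7 million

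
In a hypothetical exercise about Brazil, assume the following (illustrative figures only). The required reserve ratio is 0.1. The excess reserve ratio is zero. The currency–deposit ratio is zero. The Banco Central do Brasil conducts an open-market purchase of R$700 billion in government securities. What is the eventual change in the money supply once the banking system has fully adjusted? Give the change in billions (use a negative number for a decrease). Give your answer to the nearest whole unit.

R$7000 billion

The simple money multiplier is m = 1/rr = 1/0.1 = 10.
An open-market purchase increases the monetary base by 700 billion, so ΔM = m × ΔMB = 10 × 700 = 7000 billion.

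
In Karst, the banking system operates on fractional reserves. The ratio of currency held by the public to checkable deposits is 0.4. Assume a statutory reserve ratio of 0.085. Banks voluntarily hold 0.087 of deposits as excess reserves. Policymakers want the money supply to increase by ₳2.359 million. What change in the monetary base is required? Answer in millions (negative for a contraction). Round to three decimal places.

₳0.964 million

The money multiplier is m = (1 + c) / (rr + e + c) = (1 + 0.4) / (0.085 + 0.087 + 0.4) ≈ 2.44755.
ΔMB = ΔM / m = (+2.359) / 2.44755 ≈ 0.9638 million.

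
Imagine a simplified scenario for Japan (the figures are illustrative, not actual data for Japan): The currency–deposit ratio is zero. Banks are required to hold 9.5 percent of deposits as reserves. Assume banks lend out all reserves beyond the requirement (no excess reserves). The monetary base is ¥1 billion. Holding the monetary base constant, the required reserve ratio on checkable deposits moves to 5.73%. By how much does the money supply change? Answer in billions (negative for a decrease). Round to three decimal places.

Initially m₁ = 1 / (0.095) ≈ 10.5263, so M₁ = 10.5263 × 1 = 10.5263 billion.
After the change m₂ = 1 / (0.0573) ≈ 17.4520, so M₂ = 17.4520 × 1 = 17.452 billion.
ΔM = M₂ − M₁ = 17.452 − 10.5263 = 6.9257 billion.

¥6.926 billion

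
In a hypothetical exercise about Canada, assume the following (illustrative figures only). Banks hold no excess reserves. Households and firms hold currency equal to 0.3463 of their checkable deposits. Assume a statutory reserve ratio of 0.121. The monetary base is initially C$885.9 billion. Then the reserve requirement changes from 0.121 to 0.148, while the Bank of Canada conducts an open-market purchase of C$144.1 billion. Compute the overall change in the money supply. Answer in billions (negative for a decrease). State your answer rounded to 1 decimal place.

Before: m₁ = (1 + 0.3463) / (0.121 + 0.3463) ≈ 2.881019, MB₁ = 885.9, so M₁ = 2.881019 × 885.9 ≈ 2552.2947 billion.
After: m₂ = (1 + 0.3463) / (0.148 + 0.3463) ≈ 2.723650, MB₂ = 885.9 + 144.1 = 1030, so M₂ = 2.723650 × 1030 = 2805.3595 billion.
ΔM = M₂ − M₁ = 2805.3595 − 2552.2947 = 253.0648 billion.

C$253.1 billion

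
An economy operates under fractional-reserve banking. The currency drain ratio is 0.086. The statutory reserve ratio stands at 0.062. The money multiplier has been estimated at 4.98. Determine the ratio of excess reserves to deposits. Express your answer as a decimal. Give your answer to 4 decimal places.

0.0701

Using m = 4.98. Since m = (1 + c)/(c + rr + e), the denominator satisfies c + rr + e = (1 + c)/m = (1 + 0.086) / 4.98 ≈ 0.218072.
With c = 0.086 and rr = 0.062, the ratio of excess reserves to deposits is 0.218072 − 0.086 − 0.062 = 0.070072.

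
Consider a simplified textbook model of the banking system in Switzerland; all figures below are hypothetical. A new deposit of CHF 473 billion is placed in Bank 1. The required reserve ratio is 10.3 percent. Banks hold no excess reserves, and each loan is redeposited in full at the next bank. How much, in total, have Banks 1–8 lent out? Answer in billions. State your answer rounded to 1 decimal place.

Bank i lends (1 − rr)^i of the original deposit: Bank 1 lends 473·0.8970 = 424.2810, Bank 2 lends 473·0.8970² ≈ 380.5801, and so on.
Summing a geometric series: total = 473·[0.8970·(1 − 0.8970^8) / (1 − 0.8970)] ≈ 2392.7755 billion.

CHF 2392.8 billion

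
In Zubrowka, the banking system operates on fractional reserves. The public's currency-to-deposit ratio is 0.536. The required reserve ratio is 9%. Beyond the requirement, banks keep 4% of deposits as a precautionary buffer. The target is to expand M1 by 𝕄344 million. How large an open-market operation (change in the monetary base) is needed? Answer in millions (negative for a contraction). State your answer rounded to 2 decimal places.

𝕄149.16 million

The money multiplier is m = (1 + c) / (rr + e + c) = (1 + 0.536) / (0.09 + 0.04 + 0.536) ≈ 2.306306.
ΔMB = ΔM / m = (+344) / 2.306306 ≈ 149.1563 million.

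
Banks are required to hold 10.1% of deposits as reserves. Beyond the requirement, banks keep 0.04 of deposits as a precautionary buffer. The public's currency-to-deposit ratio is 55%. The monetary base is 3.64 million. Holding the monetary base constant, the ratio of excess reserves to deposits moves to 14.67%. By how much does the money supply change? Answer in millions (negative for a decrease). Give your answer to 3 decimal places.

-1.092 million

Initially m₁ = (1 + 0.55) / (0.101 + 0.04 + 0.55) ≈ 2.24313, so M₁ = 2.24313 × 3.64 ≈ 8.165 million.
After the change m₂ = (1 + 0.55) / (0.101 + 0.1467 + 0.55) ≈ 1.94309, so M₂ = 1.94309 × 3.64 ≈ 7.0728 million.
ΔM = M₂ − M₁ = 7.0728 − 8.165 = -1.0922 million.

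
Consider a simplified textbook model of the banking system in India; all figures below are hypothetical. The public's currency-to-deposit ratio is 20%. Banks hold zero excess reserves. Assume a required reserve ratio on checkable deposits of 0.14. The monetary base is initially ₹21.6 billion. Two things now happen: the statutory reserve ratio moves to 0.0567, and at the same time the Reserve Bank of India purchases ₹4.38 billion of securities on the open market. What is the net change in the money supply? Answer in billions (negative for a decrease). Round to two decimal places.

₹45.21 billion

Before: m₁ = (1 + 0.2) / (0.14 + 0.2) ≈ 3.52941, MB₁ = 21.6, so M₁ = 3.52941 × 21.6 ≈ 76.2353 billion.
After: m₂ = (1 + 0.2) / (0.0567 + 0.2) ≈ 4.67472, MB₂ = 21.6 + 4.38 = 25.98, so M₂ = 4.67472 × 25.98 ≈ 121.4492 billion.
ΔM = M₂ − M₁ = 121.4492 − 76.2353 = 45.2139 billion.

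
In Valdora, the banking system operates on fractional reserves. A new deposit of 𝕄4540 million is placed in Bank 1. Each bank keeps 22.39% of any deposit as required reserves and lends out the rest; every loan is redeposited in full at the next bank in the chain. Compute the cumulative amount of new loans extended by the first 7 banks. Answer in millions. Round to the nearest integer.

Bank i lends (1 − rr)^i of the original deposit: Bank 1 lends 4540·0.7761 = 3523.4940, Bank 2 lends 4540·0.7761² ≈ 2734.5837, and so on.
Summing a geometric series: total = 4540·[0.7761·(1 − 0.7761^7) / (1 − 0.7761)] ≈ 13067.9422 million.

𝕄13068 million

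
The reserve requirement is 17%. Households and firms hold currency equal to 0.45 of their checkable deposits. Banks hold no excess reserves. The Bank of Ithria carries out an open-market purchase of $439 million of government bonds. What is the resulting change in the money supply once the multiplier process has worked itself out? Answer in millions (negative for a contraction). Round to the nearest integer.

$1027 million

The money multiplier is m = (1 + c) / (rr + c) = (1 + 0.45) / (0.17 + 0.45) ≈ 2.3387.
The purchase adds 439 million of base, so ΔM = m × ΔMB = 2.3387 × (+439) = 1026.6893 million.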